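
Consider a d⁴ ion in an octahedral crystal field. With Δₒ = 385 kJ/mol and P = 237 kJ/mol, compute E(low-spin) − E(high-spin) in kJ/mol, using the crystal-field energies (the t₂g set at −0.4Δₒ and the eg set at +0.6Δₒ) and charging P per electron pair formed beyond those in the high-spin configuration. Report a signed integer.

In the high-spin limit (t₂g³ eg¹) the orbital term is -0.6Δₒ = -231 kJ/mol, with no excess pairing.
Low-spin t₂g⁴ eg⁰ gives -1.6Δₒ = -616 kJ/mol, but forming 1 extra pair costs 1P = 237 kJ/mol, so E(LS) = -616 + 237 = -379 kJ/mol.
Thus E(LS) − E(HS) = -148 kJ/mol.

-148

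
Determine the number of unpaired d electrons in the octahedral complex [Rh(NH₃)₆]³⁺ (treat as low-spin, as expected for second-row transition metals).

NH₃ is neutral, so the +3 overall charge sits on Rh: oxidation state +3.
Rh sits in group 9; removing 3 electrons leaves Rh³⁺ with 9 − 3 = 6 d electrons.
Configuration: t₂g⁶ eg⁰, giving 0 unpaired electrons.

0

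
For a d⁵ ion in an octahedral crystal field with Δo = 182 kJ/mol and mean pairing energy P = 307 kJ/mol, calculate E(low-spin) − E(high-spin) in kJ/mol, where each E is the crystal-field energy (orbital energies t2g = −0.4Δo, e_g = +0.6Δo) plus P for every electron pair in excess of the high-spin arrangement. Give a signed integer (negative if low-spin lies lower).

High-spin: t2g^3 e_g^2, CFSE = 0.0Δo = 0 kJ/mol.
For low-spin the configuration is t2g^5 e_g^0: orbital energy -2.0 × 182 = -364 kJ/mol, and 2 additional pairs relative to high-spin add 614 kJ/mol, giving 250 kJ/mol.
The difference is 250 − (0) = 250 kJ/mol, so high-spin lies lower.

250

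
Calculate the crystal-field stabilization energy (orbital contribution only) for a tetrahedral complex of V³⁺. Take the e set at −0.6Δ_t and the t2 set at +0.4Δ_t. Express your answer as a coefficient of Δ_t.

-1.2 Δ_t

V is in group 5, so V³⁺ is d² (5 − 3 = 2).
Tetrahedral splitting is small, so the complex is high-spin.
Configuration: e^2 t2^0.
CFSE = 2(-0.6Δ_t) + 0(0.4Δ_t) = -1.2Δ_t + 0.0Δ_t = -1.2Δ_t.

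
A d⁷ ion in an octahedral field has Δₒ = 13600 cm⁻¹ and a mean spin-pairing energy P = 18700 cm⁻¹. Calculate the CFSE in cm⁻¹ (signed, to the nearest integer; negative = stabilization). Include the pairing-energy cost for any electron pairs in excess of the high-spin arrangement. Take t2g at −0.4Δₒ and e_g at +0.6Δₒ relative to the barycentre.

Δₒ < P, so pairing is avoided: the ground state is high-spin.
Filling d⁷ accordingly: t2g^5 e_g^2.
Orbital CFSE = -0.8Δₒ = -0.8 × 13600 = -10880 cm⁻¹.
High-spin has no excess pairs, so no pairing correction applies.

-10880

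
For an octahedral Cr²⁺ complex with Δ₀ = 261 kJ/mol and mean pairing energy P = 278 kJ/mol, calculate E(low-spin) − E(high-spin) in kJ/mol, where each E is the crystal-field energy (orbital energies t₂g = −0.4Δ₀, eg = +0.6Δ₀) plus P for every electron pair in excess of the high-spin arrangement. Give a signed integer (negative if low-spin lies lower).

Cr²⁺: group 6, so d-count = 6 − 2 = 4.
High-spin: t₂g³ eg¹, CFSE = -0.6Δ₀ = -157 kJ/mol.
Low-spin t₂g⁴ eg⁰ gives -1.6Δ₀ = -418 kJ/mol, but forming 1 extra pair costs 1P = 278 kJ/mol, so E(LS) = -418 + 278 = -140 kJ/mol.
The difference is -140 − (-157) = 17 kJ/mol, so high-spin lies lower.

17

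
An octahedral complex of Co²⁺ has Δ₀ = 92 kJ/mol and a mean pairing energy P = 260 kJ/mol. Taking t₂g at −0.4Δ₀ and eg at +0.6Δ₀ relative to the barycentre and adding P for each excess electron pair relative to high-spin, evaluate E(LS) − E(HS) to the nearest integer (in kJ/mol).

168

Group 9 minus oxidation state +2 gives a d⁷ configuration for Co²⁺.
High-spin d⁷ fills as t₂g⁵ eg² with CFSE 5(−0.4) + 2(+0.6) = -0.8Δ₀ = -74 kJ/mol.
For low-spin the configuration is t₂g⁶ eg¹: orbital energy -1.8 × 92 = -166 kJ/mol, and 1 additional pair relative to high-spin adds 260 kJ/mol, giving 94 kJ/mol.
E(LS) − E(HS) = 94 − (-74) = 168 kJ/mol.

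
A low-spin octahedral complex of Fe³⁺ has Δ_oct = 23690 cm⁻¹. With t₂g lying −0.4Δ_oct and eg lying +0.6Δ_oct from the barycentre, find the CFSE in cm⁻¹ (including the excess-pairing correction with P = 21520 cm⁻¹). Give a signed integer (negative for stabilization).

Fe is in group 8, so Fe³⁺ is d⁵ (8 − 3 = 5).
Electron filling gives t₂g⁵ eg⁰.
Orbital CFSE = 5(-0.4) + 0(0.6) = -2.0Δ_oct = -2.0 × 23690 = -47380 cm⁻¹.
Pairing penalty: 2 pairs vs 0 in the high-spin reference → 2 extra × P = 43040 cm⁻¹.
Combining: -47380 + 43040 = -4340 cm⁻¹.

-4340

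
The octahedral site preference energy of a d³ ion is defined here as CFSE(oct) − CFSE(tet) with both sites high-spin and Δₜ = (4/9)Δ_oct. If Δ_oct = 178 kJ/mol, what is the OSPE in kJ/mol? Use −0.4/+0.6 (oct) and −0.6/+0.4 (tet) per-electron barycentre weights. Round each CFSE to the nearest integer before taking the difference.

-151

Octahedral (high-spin): t₂g³ eg⁰, CFSE = 3(−0.4) + 0(+0.6) = -1.2Δ_oct = -1.2 × 178 = -214 kJ/mol.
In a tetrahedral site the filling is e² t₂¹: CFSE(tet) = -0.8Δₜ = -0.8 × (4/9)(178) = -63 kJ/mol.
Subtracting, OSPE = -214 − (-63) = -151 kJ/mol.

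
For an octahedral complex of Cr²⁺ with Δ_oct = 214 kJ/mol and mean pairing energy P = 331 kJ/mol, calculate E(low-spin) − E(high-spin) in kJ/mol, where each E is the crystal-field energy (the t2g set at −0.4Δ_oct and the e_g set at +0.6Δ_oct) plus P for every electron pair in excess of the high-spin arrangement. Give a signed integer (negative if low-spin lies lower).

117

Cr²⁺: group 6, so d-count = 6 − 2 = 4.
High-spin: t2g^3 e_g^1, CFSE = -0.6Δ_oct = -128 kJ/mol.
Low-spin t2g^4 e_g^0 gives -1.6Δ_oct = -342 kJ/mol, but forming 1 extra pair costs 1P = 331 kJ/mol, so E(LS) = -342 + 331 = -11 kJ/mol.
E(LS) − E(HS) = -11 − (-128) = 117 kJ/mol.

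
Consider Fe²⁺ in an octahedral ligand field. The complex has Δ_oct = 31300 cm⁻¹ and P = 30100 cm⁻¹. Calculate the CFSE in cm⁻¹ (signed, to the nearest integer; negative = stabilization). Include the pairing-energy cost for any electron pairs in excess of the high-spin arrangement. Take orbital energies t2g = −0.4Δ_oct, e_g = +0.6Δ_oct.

-14920

Group 8 minus oxidation state +2 gives a d⁶ configuration for Fe²⁺.
Since Δ_oct = 31300 cm⁻¹ > P = 30100 cm⁻¹, the complex adopts the low-spin configuration.
Configuration: t2g^6 e_g^0.
Orbital CFSE = -2.4Δ_oct = -2.4 × 31300 = -75120 cm⁻¹.
Excess pairs vs high-spin: 3 − 1 = 2; pairing cost = +60200 cm⁻¹.
Net CFSE = -75120 + 60200 = -14920 cm⁻¹.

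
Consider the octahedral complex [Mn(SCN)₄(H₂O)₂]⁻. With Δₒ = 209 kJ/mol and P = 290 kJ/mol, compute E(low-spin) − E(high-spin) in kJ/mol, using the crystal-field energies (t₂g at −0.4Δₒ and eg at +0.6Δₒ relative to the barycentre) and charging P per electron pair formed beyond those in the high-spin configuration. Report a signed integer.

81

Ligand charges: 4×(-1) from SCN⁻ and 2×(+0) from H₂O sum to -4; with overall charge -1, Mn is +3.
Mn³⁺: group 7, so d-count = 7 − 3 = 4.
High-spin: t₂g³ eg¹, CFSE = -0.6Δₒ = -125 kJ/mol.
For low-spin the configuration is t₂g⁴ eg⁰: orbital energy -1.6 × 209 = -334 kJ/mol, and 1 additional pair relative to high-spin adds 290 kJ/mol, giving -44 kJ/mol.
The difference is -44 − (-125) = 81 kJ/mol, so high-spin lies lower.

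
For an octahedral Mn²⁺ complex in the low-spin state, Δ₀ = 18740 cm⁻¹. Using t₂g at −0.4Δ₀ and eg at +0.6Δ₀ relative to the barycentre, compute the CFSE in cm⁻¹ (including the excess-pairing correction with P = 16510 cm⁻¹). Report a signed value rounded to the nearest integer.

-4460

Group 7 minus oxidation state +2 gives a d⁵ configuration for Mn²⁺.
The d⁵ electrons fill as t₂g⁵ eg⁰.
Orbital CFSE = 5(-0.4) + 0(0.6) = -2.0Δ₀ = -2.0 × 18740 = -37480 cm⁻¹.
Relative to high-spin t₂g³ eg² (0 paired), the low-spin configuration has 2 additional pairs, contributing +2 × 16510 = +33020 cm⁻¹.
Combining: -37480 + 33020 = -4460 cm⁻¹.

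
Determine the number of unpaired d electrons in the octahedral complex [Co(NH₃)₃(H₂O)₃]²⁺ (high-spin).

Ligand charges: 3×(+0) from NH₃ and 3×(+0) from H₂O sum to +0; with overall charge +2, Co is +2.
Co sits in group 9; removing 2 electrons leaves Co²⁺ with 9 − 2 = 7 d electrons.
Configuration: t2g^5 e_g^2, giving 3 unpaired electrons.

3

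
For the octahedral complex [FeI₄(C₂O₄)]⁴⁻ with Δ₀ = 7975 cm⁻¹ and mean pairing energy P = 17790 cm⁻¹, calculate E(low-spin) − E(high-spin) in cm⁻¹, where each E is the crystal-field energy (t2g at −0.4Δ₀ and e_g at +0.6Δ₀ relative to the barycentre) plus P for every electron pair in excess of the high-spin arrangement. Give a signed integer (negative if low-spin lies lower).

Ligand charges: 4×(-1) from I⁻ and 1×(-2) from C₂O₄²⁻ sum to -6; with overall charge -4, Fe is +2.
Fe is in group 8, so Fe²⁺ is d⁶ (8 − 2 = 6).
High-spin: t2g^4 e_g^2, CFSE = -0.4Δ₀ = -3190 cm⁻¹.
Low-spin t2g^6 e_g^0 gives -2.4Δ₀ = -19140 cm⁻¹, but forming 2 extra pairs costs 2P = 35580 cm⁻¹, so E(LS) = -19140 + 35580 = 16440 cm⁻¹.
E(LS) − E(HS) = 16440 − (-3190) = 19630 cm⁻¹.

19630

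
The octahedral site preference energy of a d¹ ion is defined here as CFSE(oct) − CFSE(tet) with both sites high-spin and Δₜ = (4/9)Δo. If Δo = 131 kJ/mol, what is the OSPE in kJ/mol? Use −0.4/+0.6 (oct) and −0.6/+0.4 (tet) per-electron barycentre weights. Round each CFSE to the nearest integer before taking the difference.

-17

Octahedral (high-spin): t2g^1 e_g^0, CFSE = 1(−0.4) + 0(+0.6) = -0.4Δo = -0.4 × 131 = -52 kJ/mol.
Tetrahedral: e^1 t2^0, CFSE = 1(−0.6) + 0(+0.4) = -0.6Δₜ = -0.6 × (4/9) × 131 = -35 kJ/mol.
Subtracting, OSPE = -52 − (-35) = -17 kJ/mol.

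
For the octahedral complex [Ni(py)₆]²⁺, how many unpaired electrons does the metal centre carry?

py is neutral, so the +2 overall charge sits on Ni: oxidation state +2.
Ni is in group 10, so Ni²⁺ is d⁸ (10 − 2 = 8).
Configuration: t₂g⁶ eg², giving 2 unpaired electrons.

2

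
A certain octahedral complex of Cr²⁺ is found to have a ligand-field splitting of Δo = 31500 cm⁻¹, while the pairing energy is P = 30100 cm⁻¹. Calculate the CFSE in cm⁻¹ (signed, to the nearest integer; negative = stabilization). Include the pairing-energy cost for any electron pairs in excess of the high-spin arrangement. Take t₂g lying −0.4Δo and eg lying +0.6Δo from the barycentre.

-20300

Cr is in group 6, so Cr²⁺ is d⁴ (6 − 2 = 4).
With Δo > P the complex is low-spin.
Filling d⁴ accordingly: t₂g⁴ eg⁰.
Orbital CFSE = -1.6Δo = -1.6 × 31500 = -50400 cm⁻¹.
Excess pairs vs high-spin: 1 − 0 = 1; pairing cost = +30100 cm⁻¹.
Net CFSE = -50400 + 30100 = -20300 cm⁻¹.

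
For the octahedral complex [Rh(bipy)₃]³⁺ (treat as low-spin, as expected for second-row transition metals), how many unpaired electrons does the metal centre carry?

0

bipy is neutral, so the +3 overall charge sits on Rh: oxidation state +3.
Rh is in group 9, so Rh³⁺ is d⁶ (9 − 3 = 6).
Configuration: t2g^6 e_g^0, giving 0 unpaired electrons.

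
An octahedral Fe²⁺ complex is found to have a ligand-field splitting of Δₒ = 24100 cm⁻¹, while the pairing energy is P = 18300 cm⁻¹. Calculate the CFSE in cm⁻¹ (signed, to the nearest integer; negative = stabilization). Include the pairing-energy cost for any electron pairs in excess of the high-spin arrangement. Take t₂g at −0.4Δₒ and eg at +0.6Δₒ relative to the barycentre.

-21240

Group 8 minus oxidation state +2 gives a d⁶ configuration for Fe²⁺.
Here Δₒ > P (24100 > 18300), so the low-spin state is favoured.
That gives t₂g⁶ eg⁰.
Orbital CFSE = -2.4Δₒ = -2.4 × 24100 = -57840 cm⁻¹.
Excess pairs vs high-spin: 3 − 1 = 2; pairing cost = +36600 cm⁻¹.
Net CFSE = -57840 + 36600 = -21240 cm⁻¹.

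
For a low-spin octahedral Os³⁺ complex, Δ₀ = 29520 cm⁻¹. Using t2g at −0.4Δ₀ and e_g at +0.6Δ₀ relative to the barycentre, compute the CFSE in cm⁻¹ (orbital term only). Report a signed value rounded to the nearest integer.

Group 8 minus oxidation state +3 gives a d⁵ configuration for Os³⁺.
Configuration: t2g^5 e_g^0.
The orbital stabilization is -2.0Δ₀ = -2.0 × 29520 = -59040 cm⁻¹.

-59040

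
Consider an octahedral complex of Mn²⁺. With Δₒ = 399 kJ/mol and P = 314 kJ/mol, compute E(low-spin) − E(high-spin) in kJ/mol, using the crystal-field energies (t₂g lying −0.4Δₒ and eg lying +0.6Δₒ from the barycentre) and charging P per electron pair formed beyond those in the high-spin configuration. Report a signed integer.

-170

Mn²⁺: group 7, so d-count = 7 − 2 = 5.
In the high-spin limit (t₂g³ eg²) the orbital term is 0.0Δₒ = 0 kJ/mol, with no excess pairing.
Low-spin t₂g⁵ eg⁰ gives -2.0Δₒ = -798 kJ/mol, but forming 2 extra pairs costs 2P = 628 kJ/mol, so E(LS) = -798 + 628 = -170 kJ/mol.
The difference is -170 − (0) = -170 kJ/mol, so low-spin lies lower.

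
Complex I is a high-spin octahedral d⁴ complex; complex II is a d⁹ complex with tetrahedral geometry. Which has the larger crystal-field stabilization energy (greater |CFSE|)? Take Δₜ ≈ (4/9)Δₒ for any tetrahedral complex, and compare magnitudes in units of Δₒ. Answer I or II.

I: t₂g³ eg¹, CFSE = -0.6Δₒ.
II: Tetrahedral fields are weak (Δₜ ≈ 4/9 Δₒ), so electrons fill high-spin; e⁴ t₂⁵, CFSE = -0.4Δₜ ≈ -0.18Δₒ.
So I has the larger |CFSE|.

I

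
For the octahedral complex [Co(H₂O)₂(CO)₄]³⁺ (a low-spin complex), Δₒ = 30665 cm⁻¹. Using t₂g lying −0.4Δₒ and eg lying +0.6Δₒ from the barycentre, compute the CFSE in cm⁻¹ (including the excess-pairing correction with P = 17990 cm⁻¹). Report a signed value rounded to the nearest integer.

Ligand charges: 2×(+0) from H₂O and 4×(+0) from CO sum to +0; with overall charge +3, Co is +3.
Co is in group 9, so Co³⁺ is d⁶ (9 − 3 = 6).
Configuration: t₂g⁶ eg⁰.
Orbital CFSE = 6(-0.4) + 0(0.6) = -2.4Δₒ = -2.4 × 30665 = -73596 cm⁻¹.
Relative to high-spin t₂g⁴ eg² (1 paired), the low-spin configuration has 2 additional pairs, contributing +2 × 17990 = +35980 cm⁻¹.
Combining: -73596 + 35980 = -37616 cm⁻¹.

-37616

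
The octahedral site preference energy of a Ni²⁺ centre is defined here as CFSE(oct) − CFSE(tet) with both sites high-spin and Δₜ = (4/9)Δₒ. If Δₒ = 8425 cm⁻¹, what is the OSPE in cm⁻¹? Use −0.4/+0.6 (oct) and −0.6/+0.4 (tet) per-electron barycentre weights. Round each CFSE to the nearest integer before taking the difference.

Ni²⁺: group 10, so d-count = 10 − 2 = 8.
Octahedral high-spin t2g^6 e_g^2: CFSE = -1.2 × 8425 = -10110 cm⁻¹.
In a tetrahedral site the filling is e^4 t2^4: CFSE(tet) = -0.8Δₜ = -0.8 × (4/9)(8425) = -2996 cm⁻¹.
OSPE = CFSE(oct) − CFSE(tet) = -10110 − (-2996) = -7114 cm⁻¹.

-7114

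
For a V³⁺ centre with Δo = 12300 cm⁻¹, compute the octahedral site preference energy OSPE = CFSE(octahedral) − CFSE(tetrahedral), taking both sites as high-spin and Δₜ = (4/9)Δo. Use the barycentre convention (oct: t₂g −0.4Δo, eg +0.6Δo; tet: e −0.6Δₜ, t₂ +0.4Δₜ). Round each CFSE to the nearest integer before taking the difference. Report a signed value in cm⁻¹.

-3280

V sits in group 5; removing 3 electrons leaves V³⁺ with 5 − 3 = 2 d electrons.
Octahedral (high-spin): t₂g² eg⁰, CFSE = 2(−0.4) + 0(+0.6) = -0.8Δo = -0.8 × 12300 = -9840 cm⁻¹.
In a tetrahedral site the filling is e² t₂⁰: CFSE(tet) = -1.2Δₜ = -1.2 × (4/9)(12300) = -6560 cm⁻¹.
OSPE = -9840 − (-6560) = -3280 cm⁻¹.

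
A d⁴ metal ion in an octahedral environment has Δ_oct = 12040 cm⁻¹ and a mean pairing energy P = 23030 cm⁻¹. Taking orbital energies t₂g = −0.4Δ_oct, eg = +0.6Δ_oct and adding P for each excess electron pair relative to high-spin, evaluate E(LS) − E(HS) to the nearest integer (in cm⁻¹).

10990

High-spin: t₂g³ eg¹, CFSE = -0.6Δ_oct = -7224 cm⁻¹.
Low-spin: t₂g⁴ eg⁰, orbital CFSE = -1.6Δ_oct = -19264 cm⁻¹; plus 1 excess pair × P = +23030 cm⁻¹; total 3766 cm⁻¹.
Thus E(LS) − E(HS) = 10990 cm⁻¹.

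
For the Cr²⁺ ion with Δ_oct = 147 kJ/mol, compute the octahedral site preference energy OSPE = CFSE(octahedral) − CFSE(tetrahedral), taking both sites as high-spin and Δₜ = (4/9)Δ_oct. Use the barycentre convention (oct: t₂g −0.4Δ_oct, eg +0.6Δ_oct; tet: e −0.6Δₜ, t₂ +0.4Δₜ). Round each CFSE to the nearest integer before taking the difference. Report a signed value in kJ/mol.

-62

Cr sits in group 6; removing 2 electrons leaves Cr²⁺ with 6 − 2 = 4 d electrons.
In an octahedral site d⁴ (HS) is t2g^3 e_g^1, giving CFSE(oct) = -0.6Δ_oct = -88 kJ/mol.
Tetrahedral e^2 t2^2 gives -0.4Δₜ = -0.4 × (4/9) × 147 = -26 kJ/mol.
Subtracting, OSPE = -88 − (-26) = -62 kJ/mol.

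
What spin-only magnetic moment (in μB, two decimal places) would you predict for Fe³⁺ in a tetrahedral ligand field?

5.92 μB

Fe is in group 8, so Fe³⁺ is d⁵ (8 − 3 = 5).
With tetrahedral geometry the complex is necessarily high-spin.
Configuration: e² t₂³ → 5 unpaired electrons.
μ(spin-only) = √[5(5+2)] = √35 ≈ 5.92 μB.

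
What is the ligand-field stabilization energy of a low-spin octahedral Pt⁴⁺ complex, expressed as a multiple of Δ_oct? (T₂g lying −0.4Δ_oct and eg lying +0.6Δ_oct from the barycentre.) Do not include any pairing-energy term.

-2.4 Δ_oct

Pt sits in group 10; removing 4 electrons leaves Pt⁴⁺ with 10 − 4 = 6 d electrons.
Configuration: t₂g⁶ eg⁰.
CFSE = 6(-0.4Δ_oct) + 0(0.6Δ_oct) = -2.4Δ_oct + 0.0Δ_oct = -2.4Δ_oct.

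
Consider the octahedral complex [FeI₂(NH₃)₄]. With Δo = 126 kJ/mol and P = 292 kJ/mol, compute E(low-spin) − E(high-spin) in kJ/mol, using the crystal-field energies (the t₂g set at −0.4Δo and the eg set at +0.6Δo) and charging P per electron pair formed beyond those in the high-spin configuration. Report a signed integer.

332

Ligand charges: 2×(-1) from I⁻ and 4×(+0) from NH₃ sum to -2; with overall charge +0, Fe is +2.
Fe sits in group 8; removing 2 electrons leaves Fe²⁺ with 8 − 2 = 6 d electrons.
High-spin: t₂g⁴ eg², CFSE = -0.4Δo = -50 kJ/mol.
Low-spin: t₂g⁶ eg⁰, orbital CFSE = -2.4Δo = -302 kJ/mol; plus 2 excess pairs × P = +584 kJ/mol; total 282 kJ/mol.
E(LS) − E(HS) = 282 − (-50) = 332 kJ/mol.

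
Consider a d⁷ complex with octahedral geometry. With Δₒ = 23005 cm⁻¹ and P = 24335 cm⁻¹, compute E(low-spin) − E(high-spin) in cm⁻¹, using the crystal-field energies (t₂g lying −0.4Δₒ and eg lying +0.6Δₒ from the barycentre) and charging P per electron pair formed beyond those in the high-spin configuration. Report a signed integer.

In the high-spin limit (t₂g⁵ eg²) the orbital term is -0.8Δₒ = -18404 cm⁻¹, with no excess pairing.
Low-spin: t₂g⁶ eg¹, orbital CFSE = -1.8Δₒ = -41409 cm⁻¹; plus 1 excess pair × P = +24335 cm⁻¹; total -17074 cm⁻¹.
E(LS) − E(HS) = -17074 − (-18404) = 1330 cm⁻¹.

1330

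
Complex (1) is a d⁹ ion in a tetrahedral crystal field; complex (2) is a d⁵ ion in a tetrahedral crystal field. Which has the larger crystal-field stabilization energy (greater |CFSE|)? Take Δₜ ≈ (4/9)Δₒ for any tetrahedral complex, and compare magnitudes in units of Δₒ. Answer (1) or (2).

(1): Tetrahedral splitting is small, so the complex is high-spin; e⁴ t₂⁵, CFSE = -0.4Δₜ ≈ -0.18Δₒ.
(2): Tetrahedral splitting is small, so the complex is high-spin; e² t₂³, CFSE = 0.0Δₜ ≈ 0.00Δₒ.
So (1) has the larger |CFSE|.

(1)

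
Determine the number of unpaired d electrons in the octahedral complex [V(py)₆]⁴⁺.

1

py is neutral, so the +4 overall charge sits on V: oxidation state +4.
V sits in group 5; removing 4 electrons leaves V⁴⁺ with 5 − 4 = 1 d electrons.
Configuration: t₂g¹ eg⁰, giving 1 unpaired electron.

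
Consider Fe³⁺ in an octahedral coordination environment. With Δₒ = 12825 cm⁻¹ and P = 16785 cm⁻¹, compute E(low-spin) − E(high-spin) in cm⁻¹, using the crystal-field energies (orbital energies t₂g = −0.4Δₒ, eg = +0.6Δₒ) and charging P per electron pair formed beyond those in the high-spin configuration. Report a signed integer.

Fe³⁺: group 8, so d-count = 8 − 3 = 5.
High-spin: t₂g³ eg², CFSE = 0.0Δₒ = 0 cm⁻¹.
Low-spin t₂g⁵ eg⁰ gives -2.0Δₒ = -25650 cm⁻¹, but forming 2 extra pairs costs 2P = 33570 cm⁻¹, so E(LS) = -25650 + 33570 = 7920 cm⁻¹.
The difference is 7920 − (0) = 7920 cm⁻¹, so high-spin lies lower.

7920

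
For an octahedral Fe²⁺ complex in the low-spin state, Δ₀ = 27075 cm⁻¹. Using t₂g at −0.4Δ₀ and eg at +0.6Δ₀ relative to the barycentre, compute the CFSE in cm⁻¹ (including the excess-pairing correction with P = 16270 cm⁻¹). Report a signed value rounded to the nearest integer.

Fe sits in group 8; removing 2 electrons leaves Fe²⁺ with 8 − 2 = 6 d electrons.
Configuration: t₂g⁶ eg⁰.
The orbital stabilization is -2.4Δ₀ = -2.4 × 27075 = -64980 cm⁻¹.
Pairing penalty: 3 pairs vs 1 in the high-spin reference → 2 extra × P = 32540 cm⁻¹.
Net CFSE = -64980 + 32540 = -32440 cm⁻¹.

-32440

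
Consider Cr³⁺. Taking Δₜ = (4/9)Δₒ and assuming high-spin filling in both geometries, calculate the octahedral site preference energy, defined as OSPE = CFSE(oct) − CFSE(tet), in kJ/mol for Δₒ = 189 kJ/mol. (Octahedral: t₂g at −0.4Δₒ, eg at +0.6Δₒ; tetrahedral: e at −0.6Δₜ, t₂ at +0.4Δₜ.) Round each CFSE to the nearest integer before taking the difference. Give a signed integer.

Cr sits in group 6; removing 3 electrons leaves Cr³⁺ with 6 − 3 = 3 d electrons.
Octahedral high-spin t2g^3 e_g^0: CFSE = -1.2 × 189 = -227 kJ/mol.
Tetrahedral e^2 t2^1 gives -0.8Δₜ = -0.8 × (4/9) × 189 = -67 kJ/mol.
OSPE = -227 − (-67) = -160 kJ/mol.

-160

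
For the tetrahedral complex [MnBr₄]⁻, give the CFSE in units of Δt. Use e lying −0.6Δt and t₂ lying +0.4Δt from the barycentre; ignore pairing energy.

Each Br⁻ contributes -1; 4 × (-1) = -4. With overall charge -1, Mn is in the +3 oxidation state.
Mn³⁺: group 7, so d-count = 7 − 3 = 4.
With tetrahedral geometry the complex is necessarily high-spin.
Configuration: e² t₂².
CFSE = 2(-0.6Δt) + 2(0.4Δt) = -1.2Δt + 0.8Δt = -0.4Δt.

-0.4 Δt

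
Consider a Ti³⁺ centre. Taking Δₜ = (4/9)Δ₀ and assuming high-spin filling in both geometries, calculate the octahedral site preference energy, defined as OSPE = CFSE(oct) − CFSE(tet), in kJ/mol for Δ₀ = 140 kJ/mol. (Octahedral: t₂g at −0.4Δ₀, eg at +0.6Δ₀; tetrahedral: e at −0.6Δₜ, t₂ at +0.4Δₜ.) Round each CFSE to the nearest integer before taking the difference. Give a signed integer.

-19

Ti³⁺: group 4, so d-count = 4 − 3 = 1.
Octahedral (high-spin): t₂g¹ eg⁰, CFSE = 1(−0.4) + 0(+0.6) = -0.4Δ₀ = -0.4 × 140 = -56 kJ/mol.
Tetrahedral e¹ t₂⁰ gives -0.6Δₜ = -0.6 × (4/9) × 140 = -37 kJ/mol.
OSPE = -56 − (-37) = -19 kJ/mol.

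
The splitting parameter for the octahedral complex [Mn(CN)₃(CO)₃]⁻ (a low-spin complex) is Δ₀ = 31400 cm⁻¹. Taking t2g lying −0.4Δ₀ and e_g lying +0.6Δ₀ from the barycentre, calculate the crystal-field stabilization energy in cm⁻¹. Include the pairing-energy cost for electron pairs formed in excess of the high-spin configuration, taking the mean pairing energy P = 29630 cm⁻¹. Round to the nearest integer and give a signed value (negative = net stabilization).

-3540

Ligand charges: 3×(-1) from CN⁻ and 3×(+0) from CO sum to -3; with overall charge -1, Mn is +2.
Mn²⁺: group 7, so d-count = 7 − 2 = 5.
Electron filling gives t2g^5 e_g^0.
CFSE(orbital) = 5×(-0.4Δ₀) + 0×(0.6Δ₀) = -2.0Δ₀; with Δ₀ = 31400 cm⁻¹ that is -62800 cm⁻¹.
High-spin d⁵ would be t2g^3 e_g^2 with 0 pairs; low-spin has 2, so 2 excess pairs cost +2P = +59260 cm⁻¹.
Overall CFSE = -62800 + 59260 = -3540 cm⁻¹.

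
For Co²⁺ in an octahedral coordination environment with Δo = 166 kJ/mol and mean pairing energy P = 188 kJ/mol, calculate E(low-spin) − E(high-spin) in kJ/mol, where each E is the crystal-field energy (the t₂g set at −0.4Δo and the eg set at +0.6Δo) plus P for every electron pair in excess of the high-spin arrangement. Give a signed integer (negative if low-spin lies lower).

Co sits in group 9; removing 2 electrons leaves Co²⁺ with 9 − 2 = 7 d electrons.
High-spin: t₂g⁵ eg², CFSE = -0.8Δo = -133 kJ/mol.
Low-spin t₂g⁶ eg¹ gives -1.8Δo = -299 kJ/mol, but forming 1 extra pair costs 1P = 188 kJ/mol, so E(LS) = -299 + 188 = -111 kJ/mol.
The difference is -111 − (-133) = 22 kJ/mol, so high-spin lies lower.

22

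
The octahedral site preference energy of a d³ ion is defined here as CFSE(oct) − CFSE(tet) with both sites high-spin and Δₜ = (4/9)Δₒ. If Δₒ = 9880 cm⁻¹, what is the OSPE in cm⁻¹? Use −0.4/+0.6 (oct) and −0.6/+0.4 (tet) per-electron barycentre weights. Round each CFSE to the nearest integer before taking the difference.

Octahedral high-spin t₂g³ eg⁰: CFSE = -1.2 × 9880 = -11856 cm⁻¹.
Tetrahedral: e² t₂¹, CFSE = 2(−0.6) + 1(+0.4) = -0.8Δₜ = -0.8 × (4/9) × 9880 = -3513 cm⁻¹.
OSPE = CFSE(oct) − CFSE(tet) = -11856 − (-3513) = -8343 cm⁻¹.

-8343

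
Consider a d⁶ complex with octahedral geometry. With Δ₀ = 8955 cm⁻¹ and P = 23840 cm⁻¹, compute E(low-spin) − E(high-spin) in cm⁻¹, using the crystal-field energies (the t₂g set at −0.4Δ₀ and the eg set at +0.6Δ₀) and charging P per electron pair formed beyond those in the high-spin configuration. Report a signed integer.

29770

In the high-spin limit (t₂g⁴ eg²) the orbital term is -0.4Δ₀ = -3582 cm⁻¹, with no excess pairing.
For low-spin the configuration is t₂g⁶ eg⁰: orbital energy -2.4 × 8955 = -21492 cm⁻¹, and 2 additional pairs relative to high-spin add 47680 cm⁻¹, giving 26188 cm⁻¹.
The difference is 26188 − (-3582) = 29770 cm⁻¹, so high-spin lies lower.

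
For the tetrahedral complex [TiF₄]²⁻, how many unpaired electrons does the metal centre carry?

Each F⁻ contributes -1; 4 × (-1) = -4. With overall charge -2, Ti is in the +2 oxidation state.
Ti is in group 4, so Ti²⁺ is d² (4 − 2 = 2).
Tetrahedral splitting is small, so the complex is high-spin.
Configuration: e² t₂⁰, giving 2 unpaired electrons.

2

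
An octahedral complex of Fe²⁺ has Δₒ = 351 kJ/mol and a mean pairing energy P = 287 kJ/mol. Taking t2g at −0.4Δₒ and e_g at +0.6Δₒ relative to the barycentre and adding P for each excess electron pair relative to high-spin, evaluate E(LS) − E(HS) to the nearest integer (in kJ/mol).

-128

Group 8 minus oxidation state +2 gives a d⁶ configuration for Fe²⁺.
In the high-spin limit (t2g^4 e_g^2) the orbital term is -0.4Δₒ = -140 kJ/mol, with no excess pairing.
For low-spin the configuration is t2g^6 e_g^0: orbital energy -2.4 × 351 = -842 kJ/mol, and 2 additional pairs relative to high-spin add 574 kJ/mol, giving -268 kJ/mol.
The difference is -268 − (-140) = -128 kJ/mol, so low-spin lies lower.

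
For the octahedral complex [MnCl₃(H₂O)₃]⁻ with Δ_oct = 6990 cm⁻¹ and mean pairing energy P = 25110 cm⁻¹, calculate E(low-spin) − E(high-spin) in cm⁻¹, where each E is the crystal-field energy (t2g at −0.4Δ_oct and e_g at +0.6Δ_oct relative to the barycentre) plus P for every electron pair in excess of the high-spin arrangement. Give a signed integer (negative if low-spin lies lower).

Ligand charges: 3×(-1) from Cl⁻ and 3×(+0) from H₂O sum to -3; with overall charge -1, Mn is +2.
Mn sits in group 7; removing 2 electrons leaves Mn²⁺ with 7 − 2 = 5 d electrons.
High-spin: t2g^3 e_g^2, CFSE = 0.0Δ_oct = 0 cm⁻¹.
For low-spin the configuration is t2g^5 e_g^0: orbital energy -2.0 × 6990 = -13980 cm⁻¹, and 2 additional pairs relative to high-spin add 50220 cm⁻¹, giving 36240 cm⁻¹.
Thus E(LS) − E(HS) = 36240 cm⁻¹.

36240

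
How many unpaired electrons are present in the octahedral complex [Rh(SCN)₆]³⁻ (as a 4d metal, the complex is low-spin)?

Each SCN⁻ contributes -1; 6 × (-1) = -6. With overall charge -3, Rh is in the +3 oxidation state.
Rh is in group 9, so Rh³⁺ is d⁶ (9 − 3 = 6).
Configuration: t2g^6 e_g^0, giving 0 unpaired electrons.

0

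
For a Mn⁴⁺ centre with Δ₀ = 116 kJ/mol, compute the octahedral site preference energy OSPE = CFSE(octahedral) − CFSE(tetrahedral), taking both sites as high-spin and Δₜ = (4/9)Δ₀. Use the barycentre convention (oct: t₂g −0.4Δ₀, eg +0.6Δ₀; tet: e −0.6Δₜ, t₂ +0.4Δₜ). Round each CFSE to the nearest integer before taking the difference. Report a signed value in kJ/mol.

Mn is in group 7, so Mn⁴⁺ is d³ (7 − 4 = 3).
In an octahedral site d³ (HS) is t₂g³ eg⁰, giving CFSE(oct) = -1.2Δ₀ = -139 kJ/mol.
In a tetrahedral site the filling is e² t₂¹: CFSE(tet) = -0.8Δₜ = -0.8 × (4/9)(116) = -41 kJ/mol.
OSPE = -139 − (-41) = -98 kJ/mol.

-98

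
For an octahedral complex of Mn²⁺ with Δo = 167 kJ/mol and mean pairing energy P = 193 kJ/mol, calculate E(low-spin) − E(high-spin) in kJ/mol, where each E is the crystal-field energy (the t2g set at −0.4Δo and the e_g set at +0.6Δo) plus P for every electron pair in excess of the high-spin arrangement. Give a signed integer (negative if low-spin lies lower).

52

Group 7 minus oxidation state +2 gives a d⁵ configuration for Mn²⁺.
High-spin d⁵ fills as t2g^3 e_g^2 with CFSE 3(−0.4) + 2(+0.6) = 0.0Δo = 0 kJ/mol.
Low-spin: t2g^5 e_g^0, orbital CFSE = -2.0Δo = -334 kJ/mol; plus 2 excess pairs × P = +386 kJ/mol; total 52 kJ/mol.
The difference is 52 − (0) = 52 kJ/mol, so high-spin lies lower.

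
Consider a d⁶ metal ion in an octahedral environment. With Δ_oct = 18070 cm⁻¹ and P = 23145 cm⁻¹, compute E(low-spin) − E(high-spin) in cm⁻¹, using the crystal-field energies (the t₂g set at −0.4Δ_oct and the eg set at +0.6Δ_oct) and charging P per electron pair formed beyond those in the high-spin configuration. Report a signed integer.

10150

In the high-spin limit (t₂g⁴ eg²) the orbital term is -0.4Δ_oct = -7228 cm⁻¹, with no excess pairing.
For low-spin the configuration is t₂g⁶ eg⁰: orbital energy -2.4 × 18070 = -43368 cm⁻¹, and 2 additional pairs relative to high-spin add 46290 cm⁻¹, giving 2922 cm⁻¹.
The difference is 2922 − (-7228) = 10150 cm⁻¹, so high-spin lies lower.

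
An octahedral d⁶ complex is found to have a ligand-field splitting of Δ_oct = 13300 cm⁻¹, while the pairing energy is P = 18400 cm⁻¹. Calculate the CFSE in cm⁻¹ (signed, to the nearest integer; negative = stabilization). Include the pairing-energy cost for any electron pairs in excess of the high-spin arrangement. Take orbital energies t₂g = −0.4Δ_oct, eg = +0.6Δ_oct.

-5320

Here Δ_oct < P (13300 < 18400), so the high-spin state is favoured.
That gives t₂g⁴ eg².
Orbital CFSE = -0.4Δ_oct = -0.4 × 13300 = -5320 cm⁻¹.
High-spin has no excess pairs, so no pairing correction applies.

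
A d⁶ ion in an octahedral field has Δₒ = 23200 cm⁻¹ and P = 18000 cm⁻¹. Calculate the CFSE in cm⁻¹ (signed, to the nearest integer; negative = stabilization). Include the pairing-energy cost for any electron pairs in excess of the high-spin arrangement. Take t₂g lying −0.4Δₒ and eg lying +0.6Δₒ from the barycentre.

-19680

Δₒ > P, so pairing is preferred: the ground state is low-spin.
That gives t₂g⁶ eg⁰.
Orbital CFSE = -2.4Δₒ = -2.4 × 23200 = -55680 cm⁻¹.
Excess pairs vs high-spin: 3 − 1 = 2; pairing cost = +36000 cm⁻¹.
Net CFSE = -55680 + 36000 = -19680 cm⁻¹.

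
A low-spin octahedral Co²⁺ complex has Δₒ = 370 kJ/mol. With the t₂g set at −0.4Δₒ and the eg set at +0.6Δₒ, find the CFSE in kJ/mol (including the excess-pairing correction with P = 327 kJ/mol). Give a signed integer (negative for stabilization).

-339

Co sits in group 9; removing 2 electrons leaves Co²⁺ with 9 − 2 = 7 d electrons.
Electron filling gives t₂g⁶ eg¹.
CFSE(orbital) = 6×(-0.4Δₒ) + 1×(0.6Δₒ) = -1.8Δₒ; with Δₒ = 370 kJ/mol that is -666 kJ/mol.
Relative to high-spin t₂g⁵ eg² (2 paired), the low-spin configuration has 1 additional pair, contributing +1 × 327 = +327 kJ/mol.
Combining: -666 + 327 = -339 kJ/mol.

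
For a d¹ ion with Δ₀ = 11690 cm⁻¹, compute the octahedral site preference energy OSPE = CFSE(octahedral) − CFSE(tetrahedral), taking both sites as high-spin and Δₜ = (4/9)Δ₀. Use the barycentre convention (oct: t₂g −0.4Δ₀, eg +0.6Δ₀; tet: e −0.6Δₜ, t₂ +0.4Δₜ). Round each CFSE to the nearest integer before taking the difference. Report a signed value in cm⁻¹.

In an octahedral site d¹ (HS) is t2g^1 e_g^0, giving CFSE(oct) = -0.4Δ₀ = -4676 cm⁻¹.
In a tetrahedral site the filling is e^1 t2^0: CFSE(tet) = -0.6Δₜ = -0.6 × (4/9)(11690) = -3117 cm⁻¹.
Subtracting, OSPE = -4676 − (-3117) = -1559 cm⁻¹.

-1559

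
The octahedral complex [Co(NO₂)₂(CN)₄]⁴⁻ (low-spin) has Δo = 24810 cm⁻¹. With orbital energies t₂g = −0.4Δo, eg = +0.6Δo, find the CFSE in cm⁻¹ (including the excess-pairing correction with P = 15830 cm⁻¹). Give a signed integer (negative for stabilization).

Ligand charges: 2×(-1) from NO₂⁻ and 4×(-1) from CN⁻ sum to -6; with overall charge -4, Co is +2.
Co is in group 9, so Co²⁺ is d⁷ (9 − 2 = 7).
Electron filling gives t₂g⁶ eg¹.
CFSE(orbital) = 6×(-0.4Δo) + 1×(0.6Δo) = -1.8Δo; with Δo = 24810 cm⁻¹ that is -44658 cm⁻¹.
Relative to high-spin t₂g⁵ eg² (2 paired), the low-spin configuration has 1 additional pair, contributing +1 × 15830 = +15830 cm⁻¹.
Net CFSE = -44658 + 15830 = -28828 cm⁻¹.

-28828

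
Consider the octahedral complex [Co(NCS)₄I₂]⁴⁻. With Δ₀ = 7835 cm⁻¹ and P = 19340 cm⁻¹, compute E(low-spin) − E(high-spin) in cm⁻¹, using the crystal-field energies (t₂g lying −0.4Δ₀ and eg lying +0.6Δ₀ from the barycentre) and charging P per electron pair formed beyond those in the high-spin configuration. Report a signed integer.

Ligand charges: 4×(-1) from NCS⁻ and 2×(-1) from I⁻ sum to -6; with overall charge -4, Co is +2.
Co²⁺: group 9, so d-count = 9 − 2 = 7.
High-spin: t₂g⁵ eg², CFSE = -0.8Δ₀ = -6268 cm⁻¹.
For low-spin the configuration is t₂g⁶ eg¹: orbital energy -1.8 × 7835 = -14103 cm⁻¹, and 1 additional pair relative to high-spin adds 19340 cm⁻¹, giving 5237 cm⁻¹.
Thus E(LS) − E(HS) = 11505 cm⁻¹.

11505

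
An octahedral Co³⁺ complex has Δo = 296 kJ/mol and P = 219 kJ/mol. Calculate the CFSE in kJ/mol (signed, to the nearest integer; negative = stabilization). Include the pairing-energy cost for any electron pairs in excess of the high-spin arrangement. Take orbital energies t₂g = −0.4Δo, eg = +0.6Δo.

Group 9 minus oxidation state +3 gives a d⁶ configuration for Co³⁺.
Δo > P, so pairing is preferred: the ground state is low-spin.
Configuration: t₂g⁶ eg⁰.
Orbital CFSE = -2.4Δo = -2.4 × 296 = -710 kJ/mol.
Excess pairs vs high-spin: 3 − 1 = 2; pairing cost = +438 kJ/mol.
Net CFSE = -710 + 438 = -272 kJ/mol.

-272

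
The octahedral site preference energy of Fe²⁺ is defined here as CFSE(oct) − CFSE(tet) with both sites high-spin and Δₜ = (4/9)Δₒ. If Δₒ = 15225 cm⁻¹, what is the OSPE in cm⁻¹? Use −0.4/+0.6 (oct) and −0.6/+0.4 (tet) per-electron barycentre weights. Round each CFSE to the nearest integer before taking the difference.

Fe is in group 8, so Fe²⁺ is d⁶ (8 − 2 = 6).
Octahedral high-spin t₂g⁴ eg²: CFSE = -0.4 × 15225 = -6090 cm⁻¹.
Tetrahedral e³ t₂³ gives -0.6Δₜ = -0.6 × (4/9) × 15225 = -4060 cm⁻¹.
OSPE = -6090 − (-4060) = -2030 cm⁻¹.

-2030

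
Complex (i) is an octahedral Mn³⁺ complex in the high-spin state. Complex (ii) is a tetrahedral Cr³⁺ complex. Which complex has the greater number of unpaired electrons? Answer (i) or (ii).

(i)

(i): Group 7 minus oxidation state +3 gives a d⁴ configuration for Mn³⁺; t₂g³ eg¹ → 4 unpaired.
(ii): Group 6 minus oxidation state +3 gives a d³ configuration for Cr³⁺; Tetrahedral fields are weak (Δₜ ≈ 4/9 Δₒ), so electrons fill high-spin; e² t₂¹ → 3 unpaired.
So (i) has more unpaired electrons.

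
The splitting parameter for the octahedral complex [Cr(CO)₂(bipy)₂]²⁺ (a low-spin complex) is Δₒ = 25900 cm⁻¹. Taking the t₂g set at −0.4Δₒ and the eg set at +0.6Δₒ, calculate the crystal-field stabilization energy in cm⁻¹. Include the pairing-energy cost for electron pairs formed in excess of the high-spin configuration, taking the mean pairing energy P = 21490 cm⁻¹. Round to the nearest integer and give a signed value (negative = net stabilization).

-19950

Ligand charges: 2×(+0) from CO and 2×(+0) from bipy sum to +0; with overall charge +2, Cr is +2.
Group 6 minus oxidation state +2 gives a d⁴ configuration for Cr²⁺.
The d⁴ electrons fill as t₂g⁴ eg⁰.
Orbital CFSE = 4(-0.4) + 0(0.6) = -1.6Δₒ = -1.6 × 25900 = -41440 cm⁻¹.
Pairing penalty: 1 pair vs 0 in the high-spin reference → 1 extra × P = 21490 cm⁻¹.
Net CFSE = -41440 + 21490 = -19950 cm⁻¹.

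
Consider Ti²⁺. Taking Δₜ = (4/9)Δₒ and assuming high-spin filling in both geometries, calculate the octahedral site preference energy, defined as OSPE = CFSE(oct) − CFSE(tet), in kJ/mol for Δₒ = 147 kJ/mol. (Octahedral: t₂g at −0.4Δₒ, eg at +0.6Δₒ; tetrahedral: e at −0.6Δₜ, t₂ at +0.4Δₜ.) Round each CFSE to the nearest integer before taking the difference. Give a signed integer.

-40

Ti is in group 4, so Ti²⁺ is d² (4 − 2 = 2).
In an octahedral site d² (HS) is t₂g² eg⁰, giving CFSE(oct) = -0.8Δₒ = -118 kJ/mol.
In a tetrahedral site the filling is e² t₂⁰: CFSE(tet) = -1.2Δₜ = -1.2 × (4/9)(147) = -78 kJ/mol.
OSPE = CFSE(oct) − CFSE(tet) = -118 − (-78) = -40 kJ/mol.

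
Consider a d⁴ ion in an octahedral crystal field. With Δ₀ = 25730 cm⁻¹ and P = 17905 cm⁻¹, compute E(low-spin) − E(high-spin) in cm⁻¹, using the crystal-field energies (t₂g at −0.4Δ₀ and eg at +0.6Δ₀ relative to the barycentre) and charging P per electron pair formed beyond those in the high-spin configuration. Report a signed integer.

High-spin d⁴ fills as t₂g³ eg¹ with CFSE 3(−0.4) + 1(+0.6) = -0.6Δ₀ = -15438 cm⁻¹.
For low-spin the configuration is t₂g⁴ eg⁰: orbital energy -1.6 × 25730 = -41168 cm⁻¹, and 1 additional pair relative to high-spin adds 17905 cm⁻¹, giving -23263 cm⁻¹.
E(LS) − E(HS) = -23263 − (-15438) = -7825 cm⁻¹.

-7825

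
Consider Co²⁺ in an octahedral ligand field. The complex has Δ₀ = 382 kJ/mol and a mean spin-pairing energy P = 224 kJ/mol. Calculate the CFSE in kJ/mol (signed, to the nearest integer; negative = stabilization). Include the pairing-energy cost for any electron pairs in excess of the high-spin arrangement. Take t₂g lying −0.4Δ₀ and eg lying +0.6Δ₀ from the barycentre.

-464

Co sits in group 9; removing 2 electrons leaves Co²⁺ with 9 − 2 = 7 d electrons.
Since Δ₀ = 382 kJ/mol > P = 224 kJ/mol, the complex adopts the low-spin configuration.
Configuration: t₂g⁶ eg¹.
Orbital CFSE = -1.8Δ₀ = -1.8 × 382 = -688 kJ/mol.
Excess pairs vs high-spin: 3 − 2 = 1; pairing cost = +224 kJ/mol.
Net CFSE = -688 + 224 = -464 kJ/mol.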